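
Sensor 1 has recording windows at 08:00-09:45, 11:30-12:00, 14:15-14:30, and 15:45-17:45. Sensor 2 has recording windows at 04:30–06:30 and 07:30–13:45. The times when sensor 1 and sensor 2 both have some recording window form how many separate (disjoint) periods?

A ∩ B = 08:00–09:45, 11:30–12:00.
That is 2 disjoint pieces.

2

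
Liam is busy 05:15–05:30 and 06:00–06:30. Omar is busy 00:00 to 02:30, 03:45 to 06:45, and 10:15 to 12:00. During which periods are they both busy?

05:15–05:30 ∩ B → 05:15–05:30.
06:00–06:30 ∩ B → 06:00–06:30.

05:15–05:30, 06:00–06:30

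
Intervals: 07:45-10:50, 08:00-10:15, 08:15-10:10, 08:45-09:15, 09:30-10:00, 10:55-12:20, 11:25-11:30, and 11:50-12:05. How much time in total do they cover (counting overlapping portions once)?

4 h 30 min

Merged: 07:45–10:50, 10:55–12:20.
Lengths: 3 h 5 min + 1 h 25 min = 4 h 30 min.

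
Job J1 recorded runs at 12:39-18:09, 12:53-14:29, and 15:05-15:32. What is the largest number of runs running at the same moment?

2

Sweep endpoints in order; track running count of active intervals.
Peak of 2 reached at 12:53.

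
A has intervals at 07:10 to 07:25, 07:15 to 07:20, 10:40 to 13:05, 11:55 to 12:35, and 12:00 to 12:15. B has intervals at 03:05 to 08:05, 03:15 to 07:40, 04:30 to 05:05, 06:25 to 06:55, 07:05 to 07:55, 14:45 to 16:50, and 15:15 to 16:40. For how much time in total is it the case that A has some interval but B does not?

A, merged: 07:10-07:25, 10:40-13:05.
B, merged: 03:05-08:05, 14:45-16:50.
A \ B = 10:40-13:05.
Total: 2 h 25 min.

2 h 25 min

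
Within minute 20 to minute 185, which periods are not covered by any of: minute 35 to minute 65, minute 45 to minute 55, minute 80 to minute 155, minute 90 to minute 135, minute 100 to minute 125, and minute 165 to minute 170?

The merged coverage is minute 35 to minute 65, minute 80 to minute 155, minute 165 to minute 170.
Uncovered inside minute 20 to minute 185: minute 20 to minute 35, minute 65 to minute 80, minute 155 to minute 165, minute 170 to minute 185.

minute 20 to minute 35, minute 65 to minute 80, minute 155 to minute 165, minute 170 to minute 185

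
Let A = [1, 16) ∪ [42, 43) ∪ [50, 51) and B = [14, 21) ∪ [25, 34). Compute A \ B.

[1, 16) \ B = [1, 14).
[42, 43): nothing removed.
[50, 51): nothing removed.

[1, 14) ∪ [42, 43) ∪ [50, 51)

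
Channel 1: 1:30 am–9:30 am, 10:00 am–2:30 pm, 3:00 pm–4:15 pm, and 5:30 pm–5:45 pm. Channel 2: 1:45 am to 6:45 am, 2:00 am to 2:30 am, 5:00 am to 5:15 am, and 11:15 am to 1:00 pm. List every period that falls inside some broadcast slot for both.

B, merged: 1:45 am–6:45 am, 11:15 am–1:00 pm.
1:30 am–9:30 am overlaps B on 1:45 am–6:45 am.
10:00 am–2:30 pm overlaps B on 11:15 am–1:00 pm.
3:00 pm–4:15 pm falls entirely outside B.
5:30 pm–5:45 pm falls entirely outside B.

1:45 am–6:45 am, 11:15 am–1:00 pm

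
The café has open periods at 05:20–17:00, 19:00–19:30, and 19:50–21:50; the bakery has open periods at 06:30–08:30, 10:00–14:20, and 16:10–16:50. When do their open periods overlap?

05:20–17:00 meets the second set on 06:30–08:30, 10:00–14:20, 16:10–16:50.
19:00–19:30: no overlap with the second set.
19:50–21:50: no overlap with the second set.

06:30–08:30, 10:00–14:20, 16:10–16:50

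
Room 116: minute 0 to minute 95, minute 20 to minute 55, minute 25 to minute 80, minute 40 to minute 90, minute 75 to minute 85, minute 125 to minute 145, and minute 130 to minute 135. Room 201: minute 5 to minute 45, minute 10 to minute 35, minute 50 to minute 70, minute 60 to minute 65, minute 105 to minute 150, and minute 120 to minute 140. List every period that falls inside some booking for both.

First set merges to minute 0 to minute 95, minute 125 to minute 145.
Second set merges to minute 5 to minute 45, minute 50 to minute 70, minute 105 to minute 150.
minute 0 to minute 95 overlaps B on minute 5 to minute 45, minute 50 to minute 70.
minute 125 to minute 145 overlaps B on minute 125 to minute 145.

minute 5 to minute 45, minute 50 to minute 70, minute 125 to minute 145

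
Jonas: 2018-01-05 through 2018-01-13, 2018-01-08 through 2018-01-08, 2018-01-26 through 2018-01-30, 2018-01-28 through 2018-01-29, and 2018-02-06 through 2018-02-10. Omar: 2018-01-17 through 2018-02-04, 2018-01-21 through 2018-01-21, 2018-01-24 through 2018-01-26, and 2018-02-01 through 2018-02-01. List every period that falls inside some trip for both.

2018-01-26 through 2018-01-30

First set merges to 2018-01-05 through 2018-01-13, 2018-01-26 through 2018-01-30, 2018-02-06 through 2018-02-10.
Second set merges to 2018-01-17 through 2018-02-04.
2018-01-05 through 2018-01-13: no overlap with the second set.
2018-01-26 through 2018-01-30 meets the second set on 2018-01-26 through 2018-01-30.
2018-02-06 through 2018-02-10: no overlap with the second set.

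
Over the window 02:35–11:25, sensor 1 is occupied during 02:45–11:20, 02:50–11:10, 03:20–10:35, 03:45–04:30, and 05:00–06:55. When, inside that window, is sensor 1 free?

The merged coverage is 02:45–11:20.
Uncovered inside 02:35–11:25: 02:35–02:45, 11:20–11:25.

02:35–02:45, 11:20–11:25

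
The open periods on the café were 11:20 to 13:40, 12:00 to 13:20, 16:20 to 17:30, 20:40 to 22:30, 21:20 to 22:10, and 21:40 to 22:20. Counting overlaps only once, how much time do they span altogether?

5 h 20 min

Merged: 11:20–13:40, 16:20–17:30, 20:40–22:30.
Lengths: 2 h 20 min + 1 h 10 min + 1 h 50 min = 5 h 20 min.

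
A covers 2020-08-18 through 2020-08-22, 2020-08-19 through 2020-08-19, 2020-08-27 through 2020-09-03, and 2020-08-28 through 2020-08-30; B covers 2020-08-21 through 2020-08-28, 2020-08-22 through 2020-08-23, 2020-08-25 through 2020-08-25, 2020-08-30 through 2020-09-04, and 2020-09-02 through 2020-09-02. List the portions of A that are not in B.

Merge the first list: 2020-08-18 through 2020-08-22, 2020-08-27 through 2020-09-03.
Merge the second list: 2020-08-21 through 2020-08-28, 2020-08-30 through 2020-09-04.
2020-08-18 through 2020-08-22 \ B = 2020-08-18 through 2020-08-20.
2020-08-27 through 2020-09-03 \ B = 2020-08-29 through 2020-08-29.

2020-08-18 through 2020-08-20, 2020-08-29 through 2020-08-29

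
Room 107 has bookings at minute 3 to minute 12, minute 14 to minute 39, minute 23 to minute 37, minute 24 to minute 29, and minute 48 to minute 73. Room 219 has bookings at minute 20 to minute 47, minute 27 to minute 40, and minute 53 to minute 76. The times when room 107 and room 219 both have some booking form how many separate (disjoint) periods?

A, merged: minute 3 to minute 12, minute 14 to minute 39, minute 48 to minute 73.
B, merged: minute 20 to minute 47, minute 53 to minute 76.
A ∩ B = minute 20 to minute 39, minute 53 to minute 73.
That is 2 disjoint pieces.

2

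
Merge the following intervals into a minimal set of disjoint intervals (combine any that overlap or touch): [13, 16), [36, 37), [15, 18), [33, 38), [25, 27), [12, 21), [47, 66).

Sort by start: [12, 21), [13, 16), [15, 18), [25, 27), [33, 38), [36, 37), [47, 66).
[13, 16) overlaps/touches [12, 21) → extend to [12, 21).
[15, 18) overlaps/touches [12, 21) → extend to [12, 21).
[25, 27) is disjoint → start new block.
[33, 38) is disjoint → start new block.
[36, 37) overlaps/touches [33, 38) → extend to [33, 38).
[47, 66) is disjoint → start new block.

[12, 21) ∪ [25, 27) ∪ [33, 38) ∪ [47, 66)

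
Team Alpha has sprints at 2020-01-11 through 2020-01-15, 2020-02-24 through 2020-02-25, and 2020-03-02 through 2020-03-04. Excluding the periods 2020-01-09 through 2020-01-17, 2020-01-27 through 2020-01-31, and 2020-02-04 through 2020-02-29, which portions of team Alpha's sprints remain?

2020-03-02 through 2020-03-04

2020-01-11 through 2020-01-15 lies entirely inside B → drops out.
2020-02-24 through 2020-02-25 lies entirely inside B → drops out.
2020-03-02 through 2020-03-04 is untouched.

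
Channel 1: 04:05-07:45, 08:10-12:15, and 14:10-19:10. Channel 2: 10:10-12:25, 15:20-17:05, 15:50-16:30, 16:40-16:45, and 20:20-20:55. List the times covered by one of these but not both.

04:05–07:45, 08:10–10:10, 12:15–12:25, 14:10–15:20, 17:05–19:10, 20:20–20:55

Merge the second list: 10:10–12:25, 15:20–17:05, 20:20–20:55.
A but not B: 04:05–07:45, 08:10–10:10, 14:10–15:20, 17:05–19:10.
B but not A: 12:15–12:25, 20:20–20:55.
Combining gives A △ B.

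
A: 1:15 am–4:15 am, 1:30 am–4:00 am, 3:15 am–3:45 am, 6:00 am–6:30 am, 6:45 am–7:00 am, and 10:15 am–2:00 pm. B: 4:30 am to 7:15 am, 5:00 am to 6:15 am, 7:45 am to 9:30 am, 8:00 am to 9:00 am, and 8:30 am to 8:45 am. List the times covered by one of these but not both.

A, merged: 1:15 am–4:15 am, 6:00 am–6:30 am, 6:45 am–7:00 am, 10:15 am–2:00 pm.
B, merged: 4:30 am–7:15 am, 7:45 am–9:30 am.
A but not B: 1:15 am–4:15 am, 10:15 am–2:00 pm.
B but not A: 4:30 am–6:00 am, 6:30 am–6:45 am, 7:00 am–7:15 am, 7:45 am–9:30 am.
Combining gives A △ B.

1:15 am–4:15 am, 4:30 am–6:00 am, 6:30 am–6:45 am, 7:00 am–7:15 am, 7:45 am–9:30 am, 10:15 am–2:00 pm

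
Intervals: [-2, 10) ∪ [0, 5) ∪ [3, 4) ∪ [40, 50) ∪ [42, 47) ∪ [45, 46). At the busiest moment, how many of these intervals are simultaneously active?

3

Walk the sorted start/end points keeping a running depth.
The depth first hits 3 at 3.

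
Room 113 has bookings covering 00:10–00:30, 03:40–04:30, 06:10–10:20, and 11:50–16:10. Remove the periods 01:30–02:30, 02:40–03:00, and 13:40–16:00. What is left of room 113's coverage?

00:10-00:30 is untouched.
03:40-04:30 is untouched.
06:10-10:20 is untouched.
11:50-16:10 with B removed leaves 11:50-13:40, 16:00-16:10.

00:10-00:30, 03:40-04:30, 06:10-10:20, 11:50-13:40, 16:00-16:10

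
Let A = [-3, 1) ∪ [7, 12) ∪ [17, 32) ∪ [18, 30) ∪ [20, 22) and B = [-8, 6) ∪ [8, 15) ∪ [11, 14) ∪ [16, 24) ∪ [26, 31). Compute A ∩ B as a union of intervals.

[-3, 1) ∪ [8, 12) ∪ [17, 24) ∪ [26, 31)

Merge the first list: [-3, 1), [7, 12), [17, 32).
Merge the second list: [-8, 6), [8, 15), [16, 24), [26, 31).
[-3, 1) overlaps B on [-3, 1).
[7, 12) overlaps B on [8, 12).
[17, 32) overlaps B on [17, 24), [26, 31).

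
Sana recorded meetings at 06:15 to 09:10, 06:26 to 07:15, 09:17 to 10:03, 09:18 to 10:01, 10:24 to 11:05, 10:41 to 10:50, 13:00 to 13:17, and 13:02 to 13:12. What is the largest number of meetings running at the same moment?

2

Sweep endpoints in order; track running count of active intervals.
Peak of 2 reached at 06:26.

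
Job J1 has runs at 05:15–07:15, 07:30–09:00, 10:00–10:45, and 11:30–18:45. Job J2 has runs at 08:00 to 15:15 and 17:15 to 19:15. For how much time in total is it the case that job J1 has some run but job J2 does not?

4 h 30 min

A \ B = 05:15-07:15, 07:30-08:00, 15:15-17:15.
Total: 2 h + 30 min + 2 h = 4 h 30 min.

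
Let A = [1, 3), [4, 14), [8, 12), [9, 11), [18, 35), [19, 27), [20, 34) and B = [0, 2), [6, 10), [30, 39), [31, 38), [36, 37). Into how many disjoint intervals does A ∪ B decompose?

3

First set merges to [1, 3), [4, 14), [18, 35).
Second set merges to [0, 2), [6, 10), [30, 39).
A ∪ B = [0, 3), [4, 14), [18, 39).
That is 3 disjoint pieces.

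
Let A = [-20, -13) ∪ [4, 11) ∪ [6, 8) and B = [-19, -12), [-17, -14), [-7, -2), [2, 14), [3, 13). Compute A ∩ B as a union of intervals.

A, merged: [-20, -13), [4, 11).
B, merged: [-19, -12), [-7, -2), [2, 14).
[-20, -13) overlaps B on [-19, -13).
[4, 11) overlaps B on [4, 11).

[-19, -13) ∪ [4, 11)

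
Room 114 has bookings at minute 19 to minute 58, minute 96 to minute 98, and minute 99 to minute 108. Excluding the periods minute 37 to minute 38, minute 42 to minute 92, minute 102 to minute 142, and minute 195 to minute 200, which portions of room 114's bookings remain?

minute 19 to minute 58 \ B = minute 19 to minute 37, minute 38 to minute 42.
minute 96 to minute 98: nothing removed.
minute 99 to minute 108 \ B = minute 99 to minute 102.

minute 19 to minute 37, minute 38 to minute 42, minute 96 to minute 98, minute 99 to minute 102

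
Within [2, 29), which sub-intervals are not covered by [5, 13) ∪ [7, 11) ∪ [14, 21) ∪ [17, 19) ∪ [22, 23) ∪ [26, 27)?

[2, 5) ∪ [13, 14) ∪ [21, 22) ∪ [23, 26) ∪ [27, 29)

After merging, the occupied span is [5, 13), [14, 21), [22, 23), [26, 27).
Gaps within [2, 29): [2, 5), [13, 14), [21, 22), [23, 26), [27, 29).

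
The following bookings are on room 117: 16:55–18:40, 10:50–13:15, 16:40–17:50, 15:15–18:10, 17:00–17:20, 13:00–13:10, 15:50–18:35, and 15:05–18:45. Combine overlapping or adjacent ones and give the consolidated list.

Sort by start: 10:50-13:15, 13:00-13:10, 15:05-18:45, 15:15-18:10, 15:50-18:35, 16:40-17:50, 16:55-18:40, 17:00-17:20.
13:00-13:10 overlaps/touches 10:50-13:15 → extend to 10:50-13:15.
15:05-18:45 is disjoint → start new block.
15:15-18:10 overlaps/touches 15:05-18:45 → extend to 15:05-18:45.
15:50-18:35 overlaps/touches 15:05-18:45 → extend to 15:05-18:45.
16:40-17:50 overlaps/touches 15:05-18:45 → extend to 15:05-18:45.
16:55-18:40 overlaps/touches 15:05-18:45 → extend to 15:05-18:45.
17:00-17:20 overlaps/touches 15:05-18:45 → extend to 15:05-18:45.

10:50-13:15, 15:05-18:45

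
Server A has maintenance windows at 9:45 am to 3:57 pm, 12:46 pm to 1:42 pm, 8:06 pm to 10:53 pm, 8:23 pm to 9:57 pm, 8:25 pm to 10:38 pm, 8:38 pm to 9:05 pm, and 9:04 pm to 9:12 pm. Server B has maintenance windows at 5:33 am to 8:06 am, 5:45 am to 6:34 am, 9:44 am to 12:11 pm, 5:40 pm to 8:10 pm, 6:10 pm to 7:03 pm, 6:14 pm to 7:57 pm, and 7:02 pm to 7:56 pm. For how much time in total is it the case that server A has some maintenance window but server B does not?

Merge the first list: 9:45 am–3:57 pm, 8:06 pm–10:53 pm.
Merge the second list: 5:33 am–8:06 am, 9:44 am–12:11 pm, 5:40 pm–8:10 pm.
A \ B = 12:11 pm–3:57 pm, 8:10 pm–10:53 pm.
Total: 3 h 46 min + 2 h 43 min = 6 h 29 min.

6 h 29 min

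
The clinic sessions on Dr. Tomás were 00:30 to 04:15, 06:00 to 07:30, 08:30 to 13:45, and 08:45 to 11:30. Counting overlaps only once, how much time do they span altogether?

10 h 30 min

Merged: 00:30–04:15, 06:00–07:30, 08:30–13:45.
Lengths: 3 h 45 min + 1 h 30 min + 5 h 15 min = 10 h 30 min.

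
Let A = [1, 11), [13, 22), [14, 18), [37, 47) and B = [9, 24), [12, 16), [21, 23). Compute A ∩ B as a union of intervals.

[9, 11) ∪ [13, 22)

A, merged: [1, 11), [13, 22), [37, 47).
B, merged: [9, 24).
[1, 11) overlaps B on [9, 11).
[13, 22) overlaps B on [13, 22).
[37, 47) falls entirely outside B.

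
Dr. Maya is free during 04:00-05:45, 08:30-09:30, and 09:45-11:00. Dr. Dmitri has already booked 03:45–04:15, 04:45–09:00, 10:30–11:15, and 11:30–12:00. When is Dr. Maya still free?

04:00–05:45 with B removed leaves 04:15–04:45.
08:30–09:30 with B removed leaves 09:00–09:30.
09:45–11:00 with B removed leaves 09:45–10:30.

04:15–04:45, 09:00–09:30, 09:45–10:30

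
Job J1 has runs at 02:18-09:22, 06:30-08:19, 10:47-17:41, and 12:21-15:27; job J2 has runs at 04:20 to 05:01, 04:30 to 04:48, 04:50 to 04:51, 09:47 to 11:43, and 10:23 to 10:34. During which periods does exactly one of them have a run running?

First set merges to 02:18-09:22, 10:47-17:41.
Second set merges to 04:20-05:01, 09:47-11:43.
Only in the first: 02:18-04:20, 05:01-09:22, 11:43-17:41.
Only in the second: 09:47-10:47.
Together these are the periods covered by exactly one.

02:18-04:20, 05:01-09:22, 09:47-10:47, 11:43-17:41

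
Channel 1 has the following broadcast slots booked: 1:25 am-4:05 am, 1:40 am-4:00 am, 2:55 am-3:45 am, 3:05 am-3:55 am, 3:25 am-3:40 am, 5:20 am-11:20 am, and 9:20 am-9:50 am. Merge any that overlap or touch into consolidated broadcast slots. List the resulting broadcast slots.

1:40 am-4:00 am overlaps/touches 1:25 am-4:05 am → extend to 1:25 am-4:05 am.
2:55 am-3:45 am overlaps/touches 1:25 am-4:05 am → extend to 1:25 am-4:05 am.
3:05 am-3:55 am overlaps/touches 1:25 am-4:05 am → extend to 1:25 am-4:05 am.
3:25 am-3:40 am overlaps/touches 1:25 am-4:05 am → extend to 1:25 am-4:05 am.
5:20 am-11:20 am is disjoint → start new block.
9:20 am-9:50 am overlaps/touches 5:20 am-11:20 am → extend to 5:20 am-11:20 am.

1:25 am-4:05 am, 5:20 am-11:20 am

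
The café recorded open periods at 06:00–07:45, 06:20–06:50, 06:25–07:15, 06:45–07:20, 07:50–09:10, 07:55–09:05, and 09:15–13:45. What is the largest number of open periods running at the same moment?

4

Sweep endpoints in order; track running count of active intervals.
Peak of 4 reached at 06:45.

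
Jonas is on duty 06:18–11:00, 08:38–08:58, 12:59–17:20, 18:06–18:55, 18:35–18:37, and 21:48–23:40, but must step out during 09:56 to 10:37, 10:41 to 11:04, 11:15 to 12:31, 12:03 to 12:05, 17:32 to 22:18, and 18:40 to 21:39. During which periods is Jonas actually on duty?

First set merges to 06:18–11:00, 12:59–17:20, 18:06–18:55, 21:48–23:40.
Second set merges to 09:56–10:37, 10:41–11:04, 11:15–12:31, 17:32–22:18.
06:18–11:00 with B removed leaves 06:18–09:56, 10:37–10:41.
12:59–17:20 is untouched.
18:06–18:55 lies entirely inside B → drops out.
21:48–23:40 with B removed leaves 22:18–23:40.

06:18–09:56, 10:37–10:41, 12:59–17:20, 22:18–23:40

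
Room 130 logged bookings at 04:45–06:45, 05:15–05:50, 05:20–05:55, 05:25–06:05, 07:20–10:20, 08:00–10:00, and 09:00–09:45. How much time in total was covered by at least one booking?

5 h

Merged: 04:45–06:45, 07:20–10:20.
Lengths: 2 h + 3 h = 5 h.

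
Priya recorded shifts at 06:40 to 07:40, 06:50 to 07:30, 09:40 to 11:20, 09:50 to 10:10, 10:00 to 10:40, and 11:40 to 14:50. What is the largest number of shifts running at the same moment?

3

At 10:00, 3 of the intervals are simultaneously active.
No point has more.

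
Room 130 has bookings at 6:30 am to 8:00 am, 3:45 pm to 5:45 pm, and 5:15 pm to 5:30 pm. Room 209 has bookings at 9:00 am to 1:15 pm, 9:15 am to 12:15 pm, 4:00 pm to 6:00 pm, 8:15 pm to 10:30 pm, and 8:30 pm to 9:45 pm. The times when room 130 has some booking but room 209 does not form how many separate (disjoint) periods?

2

Merge the first list: 6:30 am–8:00 am, 3:45 pm–5:45 pm.
Merge the second list: 9:00 am–1:15 pm, 4:00 pm–6:00 pm, 8:15 pm–10:30 pm.
A \ B = 6:30 am–8:00 am, 3:45 pm–4:00 pm.
That is 2 disjoint pieces.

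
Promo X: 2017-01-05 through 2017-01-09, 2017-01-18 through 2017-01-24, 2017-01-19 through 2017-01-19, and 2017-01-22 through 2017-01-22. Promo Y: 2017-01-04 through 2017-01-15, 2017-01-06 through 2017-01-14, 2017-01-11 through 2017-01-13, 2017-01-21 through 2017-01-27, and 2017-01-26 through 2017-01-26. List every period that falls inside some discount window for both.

Merge the first list: 2017-01-05 through 2017-01-09, 2017-01-18 through 2017-01-24.
Merge the second list: 2017-01-04 through 2017-01-15, 2017-01-21 through 2017-01-27.
2017-01-05 through 2017-01-09 ∩ B → 2017-01-05 through 2017-01-09.
2017-01-18 through 2017-01-24 ∩ B → 2017-01-21 through 2017-01-24.

2017-01-05 through 2017-01-09, 2017-01-21 through 2017-01-24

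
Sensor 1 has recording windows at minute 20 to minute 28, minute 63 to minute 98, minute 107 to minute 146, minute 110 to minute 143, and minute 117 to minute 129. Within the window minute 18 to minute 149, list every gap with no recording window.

Covered (merged): minute 20 to minute 28, minute 63 to minute 98, minute 107 to minute 146.
Complement within minute 18 to minute 149: minute 18 to minute 20, minute 28 to minute 63, minute 98 to minute 107, minute 146 to minute 149.

minute 18 to minute 20, minute 28 to minute 63, minute 98 to minute 107, minute 146 to minute 149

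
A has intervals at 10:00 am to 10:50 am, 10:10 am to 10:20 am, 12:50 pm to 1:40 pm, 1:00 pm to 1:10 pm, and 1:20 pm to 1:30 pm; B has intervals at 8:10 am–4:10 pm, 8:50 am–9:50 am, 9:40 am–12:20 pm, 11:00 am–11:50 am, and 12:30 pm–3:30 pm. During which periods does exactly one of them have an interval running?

8:10 am-10:00 am, 10:50 am-12:50 pm, 1:40 pm-4:10 pm

First set merges to 10:00 am-10:50 am, 12:50 pm-1:40 pm.
Second set merges to 8:10 am-4:10 pm.
A but not B: none.
B but not A: 8:10 am-10:00 am, 10:50 am-12:50 pm, 1:40 pm-4:10 pm.
Combining gives A △ B.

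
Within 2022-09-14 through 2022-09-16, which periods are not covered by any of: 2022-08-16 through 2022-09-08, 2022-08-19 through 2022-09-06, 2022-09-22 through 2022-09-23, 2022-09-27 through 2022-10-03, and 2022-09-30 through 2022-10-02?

2022-09-14 through 2022-09-16

The merged coverage is 2022-08-16 through 2022-09-08, 2022-09-22 through 2022-09-23, 2022-09-27 through 2022-10-03.
Complement within 2022-09-14 through 2022-09-16: 2022-09-14 through 2022-09-16.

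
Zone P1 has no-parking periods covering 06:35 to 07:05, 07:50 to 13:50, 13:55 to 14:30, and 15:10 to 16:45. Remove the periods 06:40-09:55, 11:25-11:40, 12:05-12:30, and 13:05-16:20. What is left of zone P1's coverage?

06:35–07:05 \ B = 06:35–06:40.
07:50–13:50 \ B = 09:55–11:25, 11:40–12:05, 12:30–13:05.
13:55–14:30: entirely removed.
15:10–16:45 \ B = 16:20–16:45.

06:35–06:40, 09:55–11:25, 11:40–12:05, 12:30–13:05, 16:20–16:45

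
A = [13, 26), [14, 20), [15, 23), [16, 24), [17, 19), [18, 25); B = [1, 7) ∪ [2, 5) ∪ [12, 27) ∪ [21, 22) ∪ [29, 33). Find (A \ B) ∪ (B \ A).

[1, 7) ∪ [12, 13) ∪ [26, 27) ∪ [29, 33)

A, merged: [13, 26).
B, merged: [1, 7), [12, 27), [29, 33).
A but not B: none.
B but not A: [1, 7), [12, 13), [26, 27), [29, 33).
Combining gives A △ B.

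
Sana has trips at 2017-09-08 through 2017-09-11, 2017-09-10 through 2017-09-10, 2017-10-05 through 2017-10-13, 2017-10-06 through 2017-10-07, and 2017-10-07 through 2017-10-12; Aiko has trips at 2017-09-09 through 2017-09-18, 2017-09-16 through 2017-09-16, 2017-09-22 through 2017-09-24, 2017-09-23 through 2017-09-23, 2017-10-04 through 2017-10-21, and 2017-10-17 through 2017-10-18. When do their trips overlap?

2017-09-09 through 2017-09-11, 2017-10-05 through 2017-10-13

Merge the first list: 2017-09-08 through 2017-09-11, 2017-10-05 through 2017-10-13.
Merge the second list: 2017-09-09 through 2017-09-18, 2017-09-22 through 2017-09-24, 2017-10-04 through 2017-10-21.
2017-09-08 through 2017-09-11 meets the second set on 2017-09-09 through 2017-09-11.
2017-10-05 through 2017-10-13 meets the second set on 2017-10-05 through 2017-10-13.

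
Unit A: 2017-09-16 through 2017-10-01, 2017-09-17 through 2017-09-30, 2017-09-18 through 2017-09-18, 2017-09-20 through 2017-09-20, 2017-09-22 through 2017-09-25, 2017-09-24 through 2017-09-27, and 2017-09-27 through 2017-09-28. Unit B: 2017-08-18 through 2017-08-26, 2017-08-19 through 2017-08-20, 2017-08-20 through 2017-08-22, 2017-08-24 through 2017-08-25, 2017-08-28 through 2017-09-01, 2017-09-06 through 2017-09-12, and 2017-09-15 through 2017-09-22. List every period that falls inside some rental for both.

2017-09-16 through 2017-09-22

A, merged: 2017-09-16 through 2017-10-01.
B, merged: 2017-08-18 through 2017-08-26, 2017-08-28 through 2017-09-01, 2017-09-06 through 2017-09-12, 2017-09-15 through 2017-09-22.
2017-09-16 through 2017-10-01 ∩ B → 2017-09-16 through 2017-09-22.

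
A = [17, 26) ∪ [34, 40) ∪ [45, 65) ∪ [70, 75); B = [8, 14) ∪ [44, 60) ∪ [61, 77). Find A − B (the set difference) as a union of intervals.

[17, 26) is untouched.
[34, 40) is untouched.
[45, 65) with B removed leaves [60, 61).
[70, 75) lies entirely inside B → drops out.

[17, 26) ∪ [34, 40) ∪ [60, 61)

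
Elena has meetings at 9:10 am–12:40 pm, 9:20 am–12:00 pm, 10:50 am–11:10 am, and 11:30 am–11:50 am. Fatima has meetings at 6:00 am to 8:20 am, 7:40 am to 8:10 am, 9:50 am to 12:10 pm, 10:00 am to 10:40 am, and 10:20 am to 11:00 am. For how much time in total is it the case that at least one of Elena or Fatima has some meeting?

First set merges to 9:10 am–12:40 pm.
Second set merges to 6:00 am–8:20 am, 9:50 am–12:10 pm.
A ∪ B = 6:00 am–8:20 am, 9:10 am–12:40 pm.
Total: 2 h 20 min + 3 h 30 min = 5 h 50 min.

5 h 50 min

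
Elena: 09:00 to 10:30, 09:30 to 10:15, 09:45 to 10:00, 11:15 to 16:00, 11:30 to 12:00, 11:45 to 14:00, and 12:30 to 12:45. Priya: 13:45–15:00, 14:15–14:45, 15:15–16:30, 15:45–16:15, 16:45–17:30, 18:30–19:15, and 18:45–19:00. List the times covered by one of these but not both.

A, merged: 09:00–10:30, 11:15–16:00.
B, merged: 13:45–15:00, 15:15–16:30, 16:45–17:30, 18:30–19:15.
A \ B = 09:00–10:30, 11:15–13:45, 15:00–15:15.
B \ A = 16:00–16:30, 16:45–17:30, 18:30–19:15.
Union of the two gives the symmetric difference.

09:00–10:30, 11:15–13:45, 15:00–15:15, 16:00–16:30, 16:45–17:30, 18:30–19:15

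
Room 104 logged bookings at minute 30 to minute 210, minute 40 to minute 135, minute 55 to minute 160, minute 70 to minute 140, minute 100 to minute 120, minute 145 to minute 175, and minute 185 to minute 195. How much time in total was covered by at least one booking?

180 minutes

Merged: minute 30 to minute 210.
Length: 180 minutes.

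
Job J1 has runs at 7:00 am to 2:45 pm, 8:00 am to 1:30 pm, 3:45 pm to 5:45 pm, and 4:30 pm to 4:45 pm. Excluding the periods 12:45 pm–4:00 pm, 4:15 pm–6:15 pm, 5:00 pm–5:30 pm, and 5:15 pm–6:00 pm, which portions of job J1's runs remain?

A, merged: 7:00 am–2:45 pm, 3:45 pm–5:45 pm.
B, merged: 12:45 pm–4:00 pm, 4:15 pm–6:15 pm.
7:00 am–2:45 pm \ B = 7:00 am–12:45 pm.
3:45 pm–5:45 pm \ B = 4:00 pm–4:15 pm.

7:00 am–12:45 pm, 4:00 pm–4:15 pm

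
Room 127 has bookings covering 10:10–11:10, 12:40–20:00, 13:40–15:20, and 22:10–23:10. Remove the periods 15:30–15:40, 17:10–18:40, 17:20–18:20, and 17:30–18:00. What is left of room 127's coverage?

A, merged: 10:10–11:10, 12:40–20:00, 22:10–23:10.
B, merged: 15:30–15:40, 17:10–18:40.
10:10–11:10: no B overlap → unchanged.
12:40–20:00 minus B → 12:40–15:30, 15:40–17:10, 18:40–20:00.
22:10–23:10: no B overlap → unchanged.

10:10–11:10, 12:40–15:30, 15:40–17:10, 18:40–20:00, 22:10–23:10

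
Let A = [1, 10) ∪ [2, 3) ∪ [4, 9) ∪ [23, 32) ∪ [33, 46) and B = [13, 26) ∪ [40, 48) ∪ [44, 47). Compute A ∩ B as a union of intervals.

[23, 26) ∪ [40, 46)

A, merged: [1, 10), [23, 32), [33, 46).
B, merged: [13, 26), [40, 48).
[1, 10) falls entirely outside B.
[23, 32) overlaps B on [23, 26).
[33, 46) overlaps B on [40, 46).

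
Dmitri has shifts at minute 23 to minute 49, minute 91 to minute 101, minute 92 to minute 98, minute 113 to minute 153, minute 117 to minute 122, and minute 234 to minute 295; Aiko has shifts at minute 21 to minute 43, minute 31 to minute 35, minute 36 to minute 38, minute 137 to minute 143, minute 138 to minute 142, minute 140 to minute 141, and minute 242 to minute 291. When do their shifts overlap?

Merge the first list: minute 23 to minute 49, minute 91 to minute 101, minute 113 to minute 153, minute 234 to minute 295.
Merge the second list: minute 21 to minute 43, minute 137 to minute 143, minute 242 to minute 291.
minute 23 to minute 49 overlaps B on minute 23 to minute 43.
minute 91 to minute 101 falls entirely outside B.
minute 113 to minute 153 overlaps B on minute 137 to minute 143.
minute 234 to minute 295 overlaps B on minute 242 to minute 291.

minute 23 to minute 43, minute 137 to minute 143, minute 242 to minute 291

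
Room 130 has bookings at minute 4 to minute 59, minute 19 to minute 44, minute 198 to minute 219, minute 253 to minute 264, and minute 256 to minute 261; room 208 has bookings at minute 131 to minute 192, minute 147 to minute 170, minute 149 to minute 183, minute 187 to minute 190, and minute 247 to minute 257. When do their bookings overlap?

Merge the first list: minute 4 to minute 59, minute 198 to minute 219, minute 253 to minute 264.
Merge the second list: minute 131 to minute 192, minute 247 to minute 257.
minute 4 to minute 59 meets no B interval.
minute 198 to minute 219 meets no B interval.
minute 253 to minute 264 ∩ B → minute 253 to minute 257.

minute 253 to minute 257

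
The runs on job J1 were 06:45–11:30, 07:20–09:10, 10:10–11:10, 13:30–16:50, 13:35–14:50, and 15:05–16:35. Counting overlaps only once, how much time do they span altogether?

Merged: 06:45–11:30, 13:30–16:50.
Lengths: 4 h 45 min + 3 h 20 min = 8 h 5 min.

8 h 5 min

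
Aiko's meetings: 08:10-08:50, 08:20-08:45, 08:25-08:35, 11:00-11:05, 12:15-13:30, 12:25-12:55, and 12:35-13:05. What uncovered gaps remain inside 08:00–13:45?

The merged coverage is 08:10–08:50, 11:00–11:05, 12:15–13:30.
Uncovered inside 08:00–13:45: 08:00–08:10, 08:50–11:00, 11:05–12:15, 13:30–13:45.

08:00–08:10, 08:50–11:00, 11:05–12:15, 13:30–13:45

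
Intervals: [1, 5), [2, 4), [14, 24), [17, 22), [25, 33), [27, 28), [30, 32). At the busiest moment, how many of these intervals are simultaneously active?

2

At 2, 2 of the intervals are simultaneously active.
No point has more.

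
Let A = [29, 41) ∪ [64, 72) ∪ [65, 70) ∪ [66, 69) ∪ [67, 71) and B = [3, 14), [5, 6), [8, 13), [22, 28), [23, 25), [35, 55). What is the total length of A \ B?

14

First set merges to [29, 41), [64, 72).
Second set merges to [3, 14), [22, 28), [35, 55).
A \ B = [29, 35), [64, 72).
Total: 6 + 8 = 14.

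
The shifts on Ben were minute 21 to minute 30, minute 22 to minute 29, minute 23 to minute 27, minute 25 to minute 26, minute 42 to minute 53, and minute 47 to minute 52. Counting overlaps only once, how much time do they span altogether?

Merged: minute 21 to minute 30, minute 42 to minute 53.
Lengths: 9 minutes + 11 minutes = 20 minutes.

20 minutes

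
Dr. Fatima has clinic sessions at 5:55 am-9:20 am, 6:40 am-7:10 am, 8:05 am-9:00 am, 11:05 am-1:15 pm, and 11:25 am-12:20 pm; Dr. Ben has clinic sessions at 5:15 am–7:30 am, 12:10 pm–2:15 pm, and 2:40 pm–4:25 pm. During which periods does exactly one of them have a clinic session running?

A, merged: 5:55 am-9:20 am, 11:05 am-1:15 pm.
A \ B = 7:30 am-9:20 am, 11:05 am-12:10 pm.
B \ A = 5:15 am-5:55 am, 1:15 pm-2:15 pm, 2:40 pm-4:25 pm.
Union of the two gives the symmetric difference.

5:15 am-5:55 am, 7:30 am-9:20 am, 11:05 am-12:10 pm, 1:15 pm-2:15 pm, 2:40 pm-4:25 pm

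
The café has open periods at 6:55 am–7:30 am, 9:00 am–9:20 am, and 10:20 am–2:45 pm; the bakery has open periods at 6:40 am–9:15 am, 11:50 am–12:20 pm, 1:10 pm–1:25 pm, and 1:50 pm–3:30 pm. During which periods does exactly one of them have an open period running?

Only in the first: 9:15 am–9:20 am, 10:20 am–11:50 am, 12:20 pm–1:10 pm, 1:25 pm–1:50 pm.
Only in the second: 6:40 am–6:55 am, 7:30 am–9:00 am, 2:45 pm–3:30 pm.
Together these are the periods covered by exactly one.

6:40 am–6:55 am, 7:30 am–9:00 am, 9:15 am–9:20 am, 10:20 am–11:50 am, 12:20 pm–1:10 pm, 1:25 pm–1:50 pm, 2:45 pm–3:30 pm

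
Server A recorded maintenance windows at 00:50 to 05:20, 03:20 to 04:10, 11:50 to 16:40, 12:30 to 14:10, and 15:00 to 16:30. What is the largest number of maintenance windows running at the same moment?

2

At 03:20, 2 of the intervals are simultaneously active.
No point has more.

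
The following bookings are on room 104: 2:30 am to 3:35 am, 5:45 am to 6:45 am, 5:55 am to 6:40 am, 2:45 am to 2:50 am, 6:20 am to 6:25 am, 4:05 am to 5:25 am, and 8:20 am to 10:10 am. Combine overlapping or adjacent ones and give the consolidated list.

2:30 am–3:35 am, 4:05 am–5:25 am, 5:45 am–6:45 am, 8:20 am–10:10 am

Sort by start: 2:30 am–3:35 am, 2:45 am–2:50 am, 4:05 am–5:25 am, 5:45 am–6:45 am, 5:55 am–6:40 am, 6:20 am–6:25 am, 8:20 am–10:10 am.
2:45 am–2:50 am overlaps/touches 2:30 am–3:35 am → extend to 2:30 am–3:35 am.
4:05 am–5:25 am is disjoint → start new block.
5:45 am–6:45 am is disjoint → start new block.
5:55 am–6:40 am overlaps/touches 5:45 am–6:45 am → extend to 5:45 am–6:45 am.
6:20 am–6:25 am overlaps/touches 5:45 am–6:45 am → extend to 5:45 am–6:45 am.
8:20 am–10:10 am is disjoint → start new block.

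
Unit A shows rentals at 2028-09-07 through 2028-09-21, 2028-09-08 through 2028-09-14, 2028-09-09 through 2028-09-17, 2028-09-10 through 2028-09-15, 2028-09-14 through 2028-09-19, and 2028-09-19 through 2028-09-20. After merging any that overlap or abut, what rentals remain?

2028-09-07 through 2028-09-21

2028-09-08 through 2028-09-14 overlaps/touches 2028-09-07 through 2028-09-21 → extend to 2028-09-07 through 2028-09-21.
2028-09-09 through 2028-09-17 overlaps/touches 2028-09-07 through 2028-09-21 → extend to 2028-09-07 through 2028-09-21.
2028-09-10 through 2028-09-15 overlaps/touches 2028-09-07 through 2028-09-21 → extend to 2028-09-07 through 2028-09-21.
2028-09-14 through 2028-09-19 overlaps/touches 2028-09-07 through 2028-09-21 → extend to 2028-09-07 through 2028-09-21.
2028-09-19 through 2028-09-20 overlaps/touches 2028-09-07 through 2028-09-21 → extend to 2028-09-07 through 2028-09-21.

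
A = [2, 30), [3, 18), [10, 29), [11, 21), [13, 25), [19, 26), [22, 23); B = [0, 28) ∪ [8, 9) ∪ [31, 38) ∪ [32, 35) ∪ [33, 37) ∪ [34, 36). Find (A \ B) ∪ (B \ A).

Merge the first list: [2, 30).
Merge the second list: [0, 28), [31, 38).
A but not B: [28, 30).
B but not A: [0, 2), [31, 38).
Combining gives A △ B.

[0, 2) ∪ [28, 30) ∪ [31, 38)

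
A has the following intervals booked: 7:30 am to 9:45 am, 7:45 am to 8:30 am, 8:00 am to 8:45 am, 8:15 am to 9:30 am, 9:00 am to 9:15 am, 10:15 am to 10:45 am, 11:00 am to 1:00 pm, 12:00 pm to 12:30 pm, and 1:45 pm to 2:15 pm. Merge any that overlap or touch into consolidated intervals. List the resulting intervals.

7:45 am-8:30 am overlaps/touches 7:30 am-9:45 am → extend to 7:30 am-9:45 am.
8:00 am-8:45 am overlaps/touches 7:30 am-9:45 am → extend to 7:30 am-9:45 am.
8:15 am-9:30 am overlaps/touches 7:30 am-9:45 am → extend to 7:30 am-9:45 am.
9:00 am-9:15 am overlaps/touches 7:30 am-9:45 am → extend to 7:30 am-9:45 am.
10:15 am-10:45 am is disjoint → start new block.
11:00 am-1:00 pm is disjoint → start new block.
12:00 pm-12:30 pm overlaps/touches 11:00 am-1:00 pm → extend to 11:00 am-1:00 pm.
1:45 pm-2:15 pm is disjoint → start new block.

7:30 am-9:45 am, 10:15 am-10:45 am, 11:00 am-1:00 pm, 1:45 pm-2:15 pm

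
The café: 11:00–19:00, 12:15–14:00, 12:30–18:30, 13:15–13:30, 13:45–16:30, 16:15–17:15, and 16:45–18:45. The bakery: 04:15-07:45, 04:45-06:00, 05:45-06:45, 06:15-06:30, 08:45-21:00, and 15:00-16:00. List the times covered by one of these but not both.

First set merges to 11:00-19:00.
Second set merges to 04:15-07:45, 08:45-21:00.
A but not B: none.
B but not A: 04:15-07:45, 08:45-11:00, 19:00-21:00.
Combining gives A △ B.

04:15-07:45, 08:45-11:00, 19:00-21:00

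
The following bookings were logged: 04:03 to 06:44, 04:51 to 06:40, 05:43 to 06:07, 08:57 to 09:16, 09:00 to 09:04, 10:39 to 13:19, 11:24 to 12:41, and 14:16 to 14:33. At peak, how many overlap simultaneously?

Walk the sorted start/end points keeping a running depth.
The depth first hits 3 at 05:43.

3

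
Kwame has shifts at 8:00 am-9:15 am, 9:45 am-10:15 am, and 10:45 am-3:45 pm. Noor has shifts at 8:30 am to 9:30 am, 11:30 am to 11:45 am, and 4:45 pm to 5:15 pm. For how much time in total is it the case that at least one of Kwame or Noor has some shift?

7 h 30 min

A ∪ B = 8:00 am–9:30 am, 9:45 am–10:15 am, 10:45 am–3:45 pm, 4:45 pm–5:15 pm.
Total: 1 h 30 min + 30 min + 5 h + 30 min = 7 h 30 min.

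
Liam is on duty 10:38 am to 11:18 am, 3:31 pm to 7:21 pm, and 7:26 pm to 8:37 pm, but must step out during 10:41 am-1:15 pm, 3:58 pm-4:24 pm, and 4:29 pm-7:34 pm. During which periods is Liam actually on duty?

10:38 am-11:18 am with B removed leaves 10:38 am-10:41 am.
3:31 pm-7:21 pm with B removed leaves 3:31 pm-3:58 pm, 4:24 pm-4:29 pm.
7:26 pm-8:37 pm with B removed leaves 7:34 pm-8:37 pm.

10:38 am-10:41 am, 3:31 pm-3:58 pm, 4:24 pm-4:29 pm, 7:34 pm-8:37 pm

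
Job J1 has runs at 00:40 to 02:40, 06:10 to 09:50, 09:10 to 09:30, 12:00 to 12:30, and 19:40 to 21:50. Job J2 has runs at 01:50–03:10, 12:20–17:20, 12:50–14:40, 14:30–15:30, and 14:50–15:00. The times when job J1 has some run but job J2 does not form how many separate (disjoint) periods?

First set merges to 00:40–02:40, 06:10–09:50, 12:00–12:30, 19:40–21:50.
Second set merges to 01:50–03:10, 12:20–17:20.
A \ B = 00:40–01:50, 06:10–09:50, 12:00–12:20, 19:40–21:50.
That is 4 disjoint pieces.

4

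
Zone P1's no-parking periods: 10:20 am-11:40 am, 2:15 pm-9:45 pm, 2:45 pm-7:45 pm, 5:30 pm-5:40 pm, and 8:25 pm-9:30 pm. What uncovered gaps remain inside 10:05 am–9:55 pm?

10:05 am-10:20 am, 11:40 am-2:15 pm, 9:45 pm-9:55 pm

After merging, the occupied span is 10:20 am-11:40 am, 2:15 pm-9:45 pm.
Uncovered inside 10:05 am-9:55 pm: 10:05 am-10:20 am, 11:40 am-2:15 pm, 9:45 pm-9:55 pm.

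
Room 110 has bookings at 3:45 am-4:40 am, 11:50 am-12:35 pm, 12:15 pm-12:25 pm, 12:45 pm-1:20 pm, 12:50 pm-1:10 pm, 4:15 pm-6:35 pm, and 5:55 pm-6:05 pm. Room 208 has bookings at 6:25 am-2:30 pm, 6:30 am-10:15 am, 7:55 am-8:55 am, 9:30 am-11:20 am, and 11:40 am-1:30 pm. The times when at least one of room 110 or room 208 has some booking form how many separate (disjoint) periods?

Merge the first list: 3:45 am-4:40 am, 11:50 am-12:35 pm, 12:45 pm-1:20 pm, 4:15 pm-6:35 pm.
Merge the second list: 6:25 am-2:30 pm.
A ∪ B = 3:45 am-4:40 am, 6:25 am-2:30 pm, 4:15 pm-6:35 pm.
That is 3 disjoint pieces.

3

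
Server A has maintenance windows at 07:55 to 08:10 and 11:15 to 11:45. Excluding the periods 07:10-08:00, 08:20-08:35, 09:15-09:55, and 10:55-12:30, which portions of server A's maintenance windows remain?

08:00–08:10

07:55–08:10 \ B = 08:00–08:10.
11:15–11:45: entirely removed.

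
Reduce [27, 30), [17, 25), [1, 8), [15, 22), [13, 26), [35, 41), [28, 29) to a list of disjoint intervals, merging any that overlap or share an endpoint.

[1, 8) ∪ [13, 26) ∪ [27, 30) ∪ [35, 41)

Sort by start: [1, 8), [13, 26), [15, 22), [17, 25), [27, 30), [28, 29), [35, 41).
[13, 26) is disjoint → start new block.
[15, 22) overlaps/touches [13, 26) → extend to [13, 26).
[17, 25) overlaps/touches [13, 26) → extend to [13, 26).
[27, 30) is disjoint → start new block.
[28, 29) overlaps/touches [27, 30) → extend to [27, 30).
[35, 41) is disjoint → start new block.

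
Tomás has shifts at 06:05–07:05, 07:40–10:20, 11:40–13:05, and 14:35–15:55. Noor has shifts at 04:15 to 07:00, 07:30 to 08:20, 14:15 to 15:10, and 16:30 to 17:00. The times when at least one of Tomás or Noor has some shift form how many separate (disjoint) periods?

A ∪ B = 04:15–07:05, 07:30–10:20, 11:40–13:05, 14:15–15:55, 16:30–17:00.
That is 5 disjoint pieces.

5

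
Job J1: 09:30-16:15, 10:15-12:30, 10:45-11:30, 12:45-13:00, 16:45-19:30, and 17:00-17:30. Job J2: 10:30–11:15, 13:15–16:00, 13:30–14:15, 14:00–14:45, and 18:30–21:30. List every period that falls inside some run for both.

Merge the first list: 09:30–16:15, 16:45–19:30.
Merge the second list: 10:30–11:15, 13:15–16:00, 18:30–21:30.
09:30–16:15 overlaps B on 10:30–11:15, 13:15–16:00.
16:45–19:30 overlaps B on 18:30–19:30.

10:30–11:15, 13:15–16:00, 18:30–19:30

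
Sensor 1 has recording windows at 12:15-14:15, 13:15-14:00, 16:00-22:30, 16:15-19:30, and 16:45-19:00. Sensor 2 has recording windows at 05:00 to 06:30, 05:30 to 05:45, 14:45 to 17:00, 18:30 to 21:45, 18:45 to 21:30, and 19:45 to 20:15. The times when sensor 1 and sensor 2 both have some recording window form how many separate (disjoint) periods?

A, merged: 12:15–14:15, 16:00–22:30.
B, merged: 05:00–06:30, 14:45–17:00, 18:30–21:45.
A ∩ B = 16:00–17:00, 18:30–21:45.
That is 2 disjoint pieces.

2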